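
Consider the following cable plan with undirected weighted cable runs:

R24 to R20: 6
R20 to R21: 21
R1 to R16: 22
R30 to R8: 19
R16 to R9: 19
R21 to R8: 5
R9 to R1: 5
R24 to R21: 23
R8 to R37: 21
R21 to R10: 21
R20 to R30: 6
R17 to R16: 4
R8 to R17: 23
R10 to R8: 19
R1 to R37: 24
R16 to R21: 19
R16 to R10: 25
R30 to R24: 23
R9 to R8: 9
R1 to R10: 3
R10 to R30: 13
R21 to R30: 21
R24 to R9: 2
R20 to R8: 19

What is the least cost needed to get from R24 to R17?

25

Candidate routes:
R24 - R9 - R1 - R16 - R17: 2+5+22+4 = 33
R24 - R9 - R8 - R17: 2+9+23 = 34
R24 - R9 - R16 - R17: 2+19+4 = 25
The minimum is 25 via R24 - R9 - R16 - R17.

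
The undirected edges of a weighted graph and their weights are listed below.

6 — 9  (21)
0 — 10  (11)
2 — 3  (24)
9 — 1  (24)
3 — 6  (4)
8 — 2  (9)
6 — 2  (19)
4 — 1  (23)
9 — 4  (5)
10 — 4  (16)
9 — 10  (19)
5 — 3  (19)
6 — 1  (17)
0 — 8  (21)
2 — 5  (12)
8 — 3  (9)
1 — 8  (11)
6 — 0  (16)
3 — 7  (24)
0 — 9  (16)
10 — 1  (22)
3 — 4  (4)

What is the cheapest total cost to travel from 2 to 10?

38

Shortest distances from 2:
2: 0
8: 9  (via 2)
5: 12  (via 2)
3: 18  (via 8)
6: 19  (via 2)
1: 20  (via 8)
4: 22  (via 3)
9: 27  (via 4)
0: 30  (via 8)
10: 38  (via 4)
Shortest route: 2–8–3–4–10 = 38.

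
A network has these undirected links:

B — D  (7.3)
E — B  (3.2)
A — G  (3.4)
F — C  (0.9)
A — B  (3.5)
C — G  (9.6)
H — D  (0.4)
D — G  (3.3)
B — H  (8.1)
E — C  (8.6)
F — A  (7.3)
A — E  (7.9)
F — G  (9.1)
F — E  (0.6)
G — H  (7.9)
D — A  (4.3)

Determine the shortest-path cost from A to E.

6.7

Running Dijkstra from A:
A: 0
G: 3.4  (via A)
B: 3.5  (via A)
D: 4.3  (via A)
H: 4.7  (via D)
E: 6.7  (via B)
Shortest route: A → B → E = 6.7.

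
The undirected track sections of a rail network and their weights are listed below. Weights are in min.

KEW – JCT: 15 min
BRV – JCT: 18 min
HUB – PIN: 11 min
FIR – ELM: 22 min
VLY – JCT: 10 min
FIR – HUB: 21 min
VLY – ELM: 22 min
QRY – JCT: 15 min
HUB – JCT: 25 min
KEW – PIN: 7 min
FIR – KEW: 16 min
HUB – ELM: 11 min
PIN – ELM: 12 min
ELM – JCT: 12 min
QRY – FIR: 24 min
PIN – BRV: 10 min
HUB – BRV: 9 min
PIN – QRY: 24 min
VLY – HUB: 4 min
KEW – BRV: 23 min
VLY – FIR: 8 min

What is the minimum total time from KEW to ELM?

19 min

Compare a few routes:
KEW–PIN–ELM: 7+12 = 19
KEW–PIN–BRV–HUB–ELM: 7+10+9+11 = 37
KEW–PIN–HUB–ELM: 7+11+11 = 29
KEW–JCT–ELM: 15+12 = 27
The minimum is 19 min via KEW–PIN–ELM.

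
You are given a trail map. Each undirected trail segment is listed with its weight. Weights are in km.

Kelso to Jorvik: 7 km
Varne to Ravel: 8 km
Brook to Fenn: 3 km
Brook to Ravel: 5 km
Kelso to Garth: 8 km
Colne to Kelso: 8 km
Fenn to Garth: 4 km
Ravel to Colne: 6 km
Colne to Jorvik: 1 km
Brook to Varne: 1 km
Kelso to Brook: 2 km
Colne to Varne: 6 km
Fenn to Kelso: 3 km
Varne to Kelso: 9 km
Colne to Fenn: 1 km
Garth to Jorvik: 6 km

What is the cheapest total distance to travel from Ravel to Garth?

Settle nodes by increasing distance from Ravel:
Ravel: 0
Brook: 5  (via Ravel)
Varne: 6  (via Brook)
Colne: 6  (via Ravel)
Kelso: 7  (via Brook)
Fenn: 7  (via Colne)
Jorvik: 7  (via Colne)
Garth: 11  (via Fenn)
Shortest route: Ravel–Colne–Fenn–Garth = 11 km.

11 km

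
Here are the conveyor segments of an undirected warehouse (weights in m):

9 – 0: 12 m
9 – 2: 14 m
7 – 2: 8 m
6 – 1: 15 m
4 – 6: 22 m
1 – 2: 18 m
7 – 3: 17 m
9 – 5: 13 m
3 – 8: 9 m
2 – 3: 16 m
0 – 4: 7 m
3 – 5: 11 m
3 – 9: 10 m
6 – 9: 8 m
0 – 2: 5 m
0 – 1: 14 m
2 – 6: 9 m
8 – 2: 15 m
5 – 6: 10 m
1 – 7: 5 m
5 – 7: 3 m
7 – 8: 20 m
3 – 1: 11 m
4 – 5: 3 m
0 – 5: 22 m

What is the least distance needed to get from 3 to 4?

14 m

Shortest distances from 3:
3: 0
8: 9  (via 3)
9: 10  (via 3)
1: 11  (via 3)
5: 11  (via 3)
4: 14  (via 5)
Shortest route: 3 → 5 → 4 = 14 m.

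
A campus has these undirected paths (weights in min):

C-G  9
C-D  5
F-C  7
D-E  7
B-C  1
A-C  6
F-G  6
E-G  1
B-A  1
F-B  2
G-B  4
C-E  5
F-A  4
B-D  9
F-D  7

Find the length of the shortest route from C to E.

Shortest distances from C:
C: 0
B: 1  (via C)
A: 2  (via B)
F: 3  (via B)
D: 5  (via C)
E: 5  (via C)
Shortest route: C–E = 5 min.

5 min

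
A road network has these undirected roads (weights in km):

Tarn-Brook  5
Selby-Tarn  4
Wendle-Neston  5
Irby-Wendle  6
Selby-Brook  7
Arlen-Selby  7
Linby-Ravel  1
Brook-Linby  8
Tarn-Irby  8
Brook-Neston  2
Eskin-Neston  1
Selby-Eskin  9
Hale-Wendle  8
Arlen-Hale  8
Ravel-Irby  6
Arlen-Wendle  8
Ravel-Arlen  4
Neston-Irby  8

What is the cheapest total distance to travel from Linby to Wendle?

Settle nodes by increasing distance from Linby:
Linby: 0
Ravel: 1  (via Linby)
Arlen: 5  (via Ravel)
Irby: 7  (via Ravel)
Brook: 8  (via Linby)
Neston: 10  (via Brook)
Eskin: 11  (via Neston)
Selby: 12  (via Arlen)
Tarn: 13  (via Brook)
Hale: 13  (via Arlen)
Wendle: 13  (via Arlen)
Shortest route: Linby → Ravel → Arlen → Wendle = 13 km.

13 km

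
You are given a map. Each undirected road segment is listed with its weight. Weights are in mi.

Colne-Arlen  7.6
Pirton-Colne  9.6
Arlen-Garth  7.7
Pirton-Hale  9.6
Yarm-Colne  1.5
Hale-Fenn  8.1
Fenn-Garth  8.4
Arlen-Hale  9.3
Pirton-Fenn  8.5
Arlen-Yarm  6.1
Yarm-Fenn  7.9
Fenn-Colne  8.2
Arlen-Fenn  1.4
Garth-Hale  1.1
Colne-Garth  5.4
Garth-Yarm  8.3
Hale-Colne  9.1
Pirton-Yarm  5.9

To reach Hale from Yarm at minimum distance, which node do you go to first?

Colne

Candidate routes:
Yarm → Garth → Hale: 8.3+1.1 = 9.4
Yarm → Colne → Hale: 1.5+9.1 = 10.6
Yarm → Colne → Garth → Hale: 1.5+5.4+1.1 = 8
The minimum is 8 mi via Yarm → Colne → Garth → Hale.
So from Yarm the first move is to Colne.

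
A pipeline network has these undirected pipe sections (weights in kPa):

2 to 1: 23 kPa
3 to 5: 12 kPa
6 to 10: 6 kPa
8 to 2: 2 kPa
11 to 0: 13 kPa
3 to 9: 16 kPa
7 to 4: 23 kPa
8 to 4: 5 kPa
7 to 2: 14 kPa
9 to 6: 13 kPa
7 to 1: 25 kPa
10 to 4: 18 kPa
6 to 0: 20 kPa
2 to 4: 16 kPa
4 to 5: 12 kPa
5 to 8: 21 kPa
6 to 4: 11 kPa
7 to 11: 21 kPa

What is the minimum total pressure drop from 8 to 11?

Running Dijkstra from 8:
8: 0
2: 2  (via 8)
4: 5  (via 8)
6: 16  (via 4)
7: 16  (via 2)
5: 17  (via 4)
10: 22  (via 6)
1: 25  (via 2)
3: 29  (via 5)
9: 29  (via 6)
0: 36  (via 6)
11: 37  (via 7)
Shortest route: 8–2–7–11 = 37 kPa.

37 kPa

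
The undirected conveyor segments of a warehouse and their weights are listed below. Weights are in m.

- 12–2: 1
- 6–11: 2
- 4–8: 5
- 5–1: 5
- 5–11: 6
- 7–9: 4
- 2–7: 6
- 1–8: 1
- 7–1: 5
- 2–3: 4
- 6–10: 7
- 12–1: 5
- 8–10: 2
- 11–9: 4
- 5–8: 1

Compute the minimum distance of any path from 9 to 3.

Running Dijkstra from 9:
9: 0
7: 4  (via 9)
11: 4  (via 9)
6: 6  (via 11)
1: 9  (via 7)
2: 10  (via 7)
5: 10  (via 11)
8: 10  (via 1)
12: 11  (via 2)
10: 12  (via 8)
3: 14  (via 2)
Shortest route: 9 → 7 → 2 → 3 = 14 m.

14 m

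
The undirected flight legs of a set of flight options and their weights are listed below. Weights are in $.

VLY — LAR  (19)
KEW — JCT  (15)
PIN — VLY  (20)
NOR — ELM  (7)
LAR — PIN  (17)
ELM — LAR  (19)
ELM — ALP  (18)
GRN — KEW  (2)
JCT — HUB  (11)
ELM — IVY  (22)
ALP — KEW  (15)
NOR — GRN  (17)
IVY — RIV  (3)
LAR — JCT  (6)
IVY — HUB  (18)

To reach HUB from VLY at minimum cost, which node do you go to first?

LAR

Enumerating some paths:
VLY → PIN → LAR → JCT → HUB: 20+17+6+11 = 54
VLY → LAR → ELM → IVY → HUB: 19+19+22+18 = 78
VLY → LAR → JCT → HUB: 19+6+11 = 36
The minimum is $36 via VLY → LAR → JCT → HUB.
So from VLY the first move is to LAR.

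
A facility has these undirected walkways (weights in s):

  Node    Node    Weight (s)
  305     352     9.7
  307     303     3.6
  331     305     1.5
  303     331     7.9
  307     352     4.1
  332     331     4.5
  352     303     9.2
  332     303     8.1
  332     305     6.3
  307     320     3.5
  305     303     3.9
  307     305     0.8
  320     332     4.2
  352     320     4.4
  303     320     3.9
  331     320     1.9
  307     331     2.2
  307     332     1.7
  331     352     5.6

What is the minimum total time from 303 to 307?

3.6 s

Shortest distances from 303:
303: 0
307: 3.6  (via 303)
Shortest route: 303–307 = 3.6 s.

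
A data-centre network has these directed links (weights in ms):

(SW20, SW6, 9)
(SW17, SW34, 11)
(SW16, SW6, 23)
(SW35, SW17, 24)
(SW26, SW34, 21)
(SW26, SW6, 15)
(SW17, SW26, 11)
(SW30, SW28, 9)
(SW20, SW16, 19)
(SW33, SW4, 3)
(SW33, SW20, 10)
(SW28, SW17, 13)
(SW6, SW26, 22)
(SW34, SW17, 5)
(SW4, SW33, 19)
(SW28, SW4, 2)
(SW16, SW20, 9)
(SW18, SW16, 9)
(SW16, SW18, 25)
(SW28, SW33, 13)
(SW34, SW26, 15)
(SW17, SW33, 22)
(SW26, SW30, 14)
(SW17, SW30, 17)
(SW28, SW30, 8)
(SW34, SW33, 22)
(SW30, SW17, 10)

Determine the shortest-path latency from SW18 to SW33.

85 ms

Enumerating some paths:
SW18–SW16–SW20–SW6–SW26–SW30–SW28–SW33: 9+9+9+22+14+9+13 = 85
SW18–SW16–SW6–SW26–SW30–SW28–SW33: 9+23+22+14+9+13 = 90
SW18–SW16–SW20–SW6–SW26–SW34–SW33: 9+9+9+22+21+22 = 92
Cheapest is SW18–SW16–SW20–SW6–SW26–SW30–SW28–SW33 at 85 ms.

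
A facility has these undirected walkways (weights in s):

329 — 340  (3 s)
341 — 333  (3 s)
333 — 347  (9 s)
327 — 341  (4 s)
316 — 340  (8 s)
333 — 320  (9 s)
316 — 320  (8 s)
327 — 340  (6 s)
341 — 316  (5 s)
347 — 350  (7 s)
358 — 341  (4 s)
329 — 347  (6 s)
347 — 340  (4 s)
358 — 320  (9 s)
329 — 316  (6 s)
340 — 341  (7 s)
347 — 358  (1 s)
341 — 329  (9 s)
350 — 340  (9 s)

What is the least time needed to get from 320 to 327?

Settle nodes by increasing distance from 320:
320: 0
316: 8  (via 320)
333: 9  (via 320)
358: 9  (via 320)
347: 10  (via 358)
341: 12  (via 333)
340: 14  (via 347)
329: 14  (via 316)
327: 16  (via 341)
Shortest route: 320 → 333 → 341 → 327 = 16 s.

16 s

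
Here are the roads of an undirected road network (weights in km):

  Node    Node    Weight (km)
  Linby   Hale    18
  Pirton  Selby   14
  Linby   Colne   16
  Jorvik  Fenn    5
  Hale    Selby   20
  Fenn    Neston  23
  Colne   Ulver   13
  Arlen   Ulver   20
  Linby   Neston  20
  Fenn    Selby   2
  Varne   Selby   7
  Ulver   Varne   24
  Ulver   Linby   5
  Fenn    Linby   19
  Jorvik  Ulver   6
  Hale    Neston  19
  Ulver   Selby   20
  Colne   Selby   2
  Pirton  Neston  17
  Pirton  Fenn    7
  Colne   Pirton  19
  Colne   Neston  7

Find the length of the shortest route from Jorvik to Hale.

Candidate routes:
Jorvik → Fenn → Selby → Colne → Neston → Hale: 5+2+2+7+19 = 35
Jorvik → Fenn → Selby → Hale: 5+2+20 = 27
Jorvik → Ulver → Linby → Hale: 6+5+18 = 29
The minimum is 27 km via Jorvik → Fenn → Selby → Hale.

27 km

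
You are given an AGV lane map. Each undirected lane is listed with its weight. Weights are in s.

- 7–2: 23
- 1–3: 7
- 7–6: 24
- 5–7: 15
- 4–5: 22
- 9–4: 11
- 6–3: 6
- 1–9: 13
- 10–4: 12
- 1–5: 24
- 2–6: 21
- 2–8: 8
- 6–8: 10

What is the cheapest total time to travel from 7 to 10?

Compare a few routes:
7 - 5 - 4 - 10: 15+22+12 = 49
7 - 5 - 1 - 9 - 4 - 10: 15+24+13+11+12 = 75
7 - 6 - 3 - 1 - 9 - 4 - 10: 24+6+7+13+11+12 = 73
Cheapest is 7 - 5 - 4 - 10 at 49 s.

49 s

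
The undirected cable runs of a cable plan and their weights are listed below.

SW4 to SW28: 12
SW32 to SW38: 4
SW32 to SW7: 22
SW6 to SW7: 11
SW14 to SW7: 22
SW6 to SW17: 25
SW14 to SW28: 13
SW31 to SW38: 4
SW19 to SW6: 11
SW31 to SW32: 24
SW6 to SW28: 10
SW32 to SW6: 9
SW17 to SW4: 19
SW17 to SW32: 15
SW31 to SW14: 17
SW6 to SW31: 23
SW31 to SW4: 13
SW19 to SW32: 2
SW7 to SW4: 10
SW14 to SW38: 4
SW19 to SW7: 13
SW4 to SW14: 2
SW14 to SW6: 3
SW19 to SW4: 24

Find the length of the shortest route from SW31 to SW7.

20

Candidate routes:
SW31 → SW38 → SW14 → SW4 → SW7: 4+4+2+10 = 20
SW31 → SW4 → SW7: 13+10 = 23
SW31 → SW38 → SW14 → SW6 → SW7: 4+4+3+11 = 22
Cheapest is SW31 → SW38 → SW14 → SW4 → SW7 at 20.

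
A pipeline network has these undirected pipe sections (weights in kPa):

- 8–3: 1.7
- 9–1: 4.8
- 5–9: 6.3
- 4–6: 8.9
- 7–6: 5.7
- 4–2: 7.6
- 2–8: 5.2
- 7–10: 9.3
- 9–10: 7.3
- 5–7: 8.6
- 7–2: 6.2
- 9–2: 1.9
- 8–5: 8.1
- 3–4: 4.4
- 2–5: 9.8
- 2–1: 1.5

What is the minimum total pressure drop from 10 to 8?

14.4 kPa

Candidate routes:
10–9–2–8: 7.3+1.9+5.2 = 14.4
10–9–1–2–8: 7.3+4.8+1.5+5.2 = 18.8
Cheapest is 10–9–2–8 at 14.4 kPa.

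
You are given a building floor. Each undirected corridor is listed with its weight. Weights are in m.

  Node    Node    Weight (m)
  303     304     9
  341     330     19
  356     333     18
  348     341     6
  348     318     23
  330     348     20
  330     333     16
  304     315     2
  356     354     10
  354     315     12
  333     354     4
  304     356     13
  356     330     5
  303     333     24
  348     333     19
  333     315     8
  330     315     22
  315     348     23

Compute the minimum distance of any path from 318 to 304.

Settle nodes by increasing distance from 318:
318: 0
348: 23  (via 318)
341: 29  (via 348)
333: 42  (via 348)
330: 43  (via 348)
315: 46  (via 348)
354: 46  (via 333)
356: 48  (via 330)
304: 48  (via 315)
Shortest route: 318–348–315–304 = 48 m.

48 m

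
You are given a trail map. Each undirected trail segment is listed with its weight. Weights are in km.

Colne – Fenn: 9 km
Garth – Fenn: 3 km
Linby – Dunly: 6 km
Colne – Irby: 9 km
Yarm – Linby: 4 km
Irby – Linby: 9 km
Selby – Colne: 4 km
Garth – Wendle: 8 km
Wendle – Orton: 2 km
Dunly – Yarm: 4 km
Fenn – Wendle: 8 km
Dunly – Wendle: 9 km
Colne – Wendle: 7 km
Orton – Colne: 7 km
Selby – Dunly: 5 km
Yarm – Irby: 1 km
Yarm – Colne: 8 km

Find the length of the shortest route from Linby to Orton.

17 km

Shortest distances from Linby:
Linby: 0
Yarm: 4  (via Linby)
Irby: 5  (via Yarm)
Dunly: 6  (via Linby)
Selby: 11  (via Dunly)
Colne: 12  (via Yarm)
Wendle: 15  (via Dunly)
Orton: 17  (via Wendle)
Shortest route: Linby–Dunly–Wendle–Orton = 17 km.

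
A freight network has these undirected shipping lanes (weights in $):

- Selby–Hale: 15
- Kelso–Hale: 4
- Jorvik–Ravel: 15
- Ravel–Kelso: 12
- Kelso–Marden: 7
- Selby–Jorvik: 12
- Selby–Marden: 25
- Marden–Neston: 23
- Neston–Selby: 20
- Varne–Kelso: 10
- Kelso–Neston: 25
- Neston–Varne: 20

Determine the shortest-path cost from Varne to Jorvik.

$37

Candidate routes:
Varne–Neston–Selby–Jorvik: 20+20+12 = 52
Varne–Kelso–Marden–Selby–Jorvik: 10+7+25+12 = 54
Varne–Kelso–Ravel–Jorvik: 10+12+15 = 37
Varne–Kelso–Hale–Selby–Jorvik: 10+4+15+12 = 41
The minimum is $37 via Varne–Kelso–Ravel–Jorvik.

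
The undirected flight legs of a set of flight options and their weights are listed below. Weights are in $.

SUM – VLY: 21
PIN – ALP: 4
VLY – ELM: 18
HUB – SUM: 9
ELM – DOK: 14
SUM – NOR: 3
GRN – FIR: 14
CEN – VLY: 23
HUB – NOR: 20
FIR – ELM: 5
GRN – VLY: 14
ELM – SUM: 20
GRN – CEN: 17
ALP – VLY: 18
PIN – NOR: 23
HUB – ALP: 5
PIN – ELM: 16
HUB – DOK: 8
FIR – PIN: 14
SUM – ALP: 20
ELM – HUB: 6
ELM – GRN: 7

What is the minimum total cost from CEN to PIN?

Running Dijkstra from CEN:
CEN: 0
GRN: 17  (via CEN)
VLY: 23  (via CEN)
ELM: 24  (via GRN)
FIR: 29  (via ELM)
HUB: 30  (via ELM)
ALP: 35  (via HUB)
DOK: 38  (via ELM)
PIN: 39  (via ALP)
Shortest route: CEN → GRN → ELM → HUB → ALP → PIN = $39.

$39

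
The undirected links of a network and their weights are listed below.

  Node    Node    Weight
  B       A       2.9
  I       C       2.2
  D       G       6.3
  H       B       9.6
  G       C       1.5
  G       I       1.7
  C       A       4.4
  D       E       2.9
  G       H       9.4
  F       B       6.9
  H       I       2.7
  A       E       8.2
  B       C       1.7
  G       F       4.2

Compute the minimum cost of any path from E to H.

Shortest distances from E:
E: 0
D: 2.9  (via E)
A: 8.2  (via E)
G: 9.2  (via D)
C: 10.7  (via G)
I: 10.9  (via G)
B: 11.1  (via A)
F: 13.4  (via G)
H: 13.6  (via I)
Shortest route: E → D → G → I → H = 13.6.

13.6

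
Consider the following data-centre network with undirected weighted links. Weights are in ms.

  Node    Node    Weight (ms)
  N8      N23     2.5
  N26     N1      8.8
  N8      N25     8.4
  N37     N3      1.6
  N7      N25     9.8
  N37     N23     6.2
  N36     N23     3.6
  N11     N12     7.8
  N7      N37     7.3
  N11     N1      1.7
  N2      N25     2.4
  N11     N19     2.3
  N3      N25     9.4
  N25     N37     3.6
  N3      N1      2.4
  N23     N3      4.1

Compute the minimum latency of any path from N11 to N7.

13 ms

Shortest distances from N11:
N11: 0
N1: 1.7  (via N11)
N19: 2.3  (via N11)
N3: 4.1  (via N1)
N37: 5.7  (via N3)
N12: 7.8  (via N11)
N23: 8.2  (via N3)
N25: 9.3  (via N37)
N26: 10.5  (via N1)
N8: 10.7  (via N23)
N2: 11.7  (via N25)
N36: 11.8  (via N23)
N7: 13  (via N37)
Shortest route: N11–N1–N3–N37–N7 = 13 ms.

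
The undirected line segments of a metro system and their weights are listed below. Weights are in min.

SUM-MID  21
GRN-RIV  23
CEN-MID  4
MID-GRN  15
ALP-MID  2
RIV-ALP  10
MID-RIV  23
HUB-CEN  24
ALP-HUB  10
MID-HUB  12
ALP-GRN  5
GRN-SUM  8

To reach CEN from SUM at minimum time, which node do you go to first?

Candidate routes:
SUM → GRN → ALP → MID → CEN: 8+5+2+4 = 19
SUM → MID → CEN: 21+4 = 25
SUM → GRN → MID → CEN: 8+15+4 = 27
The minimum is 19 min via SUM → GRN → ALP → MID → CEN.
So from SUM the first move is to GRN.

GRN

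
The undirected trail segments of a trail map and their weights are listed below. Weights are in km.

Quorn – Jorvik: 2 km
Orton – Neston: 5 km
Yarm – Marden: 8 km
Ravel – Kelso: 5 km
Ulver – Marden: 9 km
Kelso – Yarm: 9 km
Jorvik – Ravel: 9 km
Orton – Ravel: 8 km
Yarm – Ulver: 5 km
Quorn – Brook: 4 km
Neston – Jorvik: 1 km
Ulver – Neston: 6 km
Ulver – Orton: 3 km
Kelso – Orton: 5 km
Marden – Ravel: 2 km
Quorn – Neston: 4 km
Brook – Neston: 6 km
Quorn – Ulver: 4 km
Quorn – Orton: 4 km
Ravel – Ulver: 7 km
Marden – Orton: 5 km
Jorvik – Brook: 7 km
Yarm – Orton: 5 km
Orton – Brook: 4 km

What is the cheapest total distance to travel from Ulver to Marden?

Candidate routes:
Ulver–Marden: 9 = 9
Ulver–Orton–Marden: 3+5 = 8
Ulver–Ravel–Marden: 7+2 = 9
Cheapest is Ulver–Orton–Marden at 8 km.

8 km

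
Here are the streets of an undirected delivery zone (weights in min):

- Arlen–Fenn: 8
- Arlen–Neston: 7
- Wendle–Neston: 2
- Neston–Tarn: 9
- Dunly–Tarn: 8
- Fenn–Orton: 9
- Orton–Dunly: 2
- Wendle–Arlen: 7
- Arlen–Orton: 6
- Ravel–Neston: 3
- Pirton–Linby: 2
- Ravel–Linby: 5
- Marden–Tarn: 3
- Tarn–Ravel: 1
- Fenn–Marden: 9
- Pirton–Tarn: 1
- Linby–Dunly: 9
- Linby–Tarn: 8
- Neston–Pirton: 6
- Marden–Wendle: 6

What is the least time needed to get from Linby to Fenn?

Settle nodes by increasing distance from Linby:
Linby: 0
Pirton: 2  (via Linby)
Tarn: 3  (via Pirton)
Ravel: 4  (via Tarn)
Marden: 6  (via Tarn)
Neston: 7  (via Ravel)
Wendle: 9  (via Neston)
Dunly: 9  (via Linby)
Orton: 11  (via Dunly)
Arlen: 14  (via Neston)
Fenn: 15  (via Marden)
Shortest route: Linby–Pirton–Tarn–Marden–Fenn = 15 min.

15 min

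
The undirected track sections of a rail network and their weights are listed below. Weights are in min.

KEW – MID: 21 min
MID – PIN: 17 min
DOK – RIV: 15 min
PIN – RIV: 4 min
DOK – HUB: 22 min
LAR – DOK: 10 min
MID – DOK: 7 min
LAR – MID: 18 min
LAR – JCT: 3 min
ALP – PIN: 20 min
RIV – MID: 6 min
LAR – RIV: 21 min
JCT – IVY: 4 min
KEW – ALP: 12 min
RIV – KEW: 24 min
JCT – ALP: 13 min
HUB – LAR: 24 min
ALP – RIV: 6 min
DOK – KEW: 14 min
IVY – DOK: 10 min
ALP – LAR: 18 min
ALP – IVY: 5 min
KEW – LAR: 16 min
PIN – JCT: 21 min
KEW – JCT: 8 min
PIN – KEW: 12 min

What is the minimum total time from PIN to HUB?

Settle nodes by increasing distance from PIN:
PIN: 0
RIV: 4  (via PIN)
MID: 10  (via RIV)
ALP: 10  (via RIV)
KEW: 12  (via PIN)
IVY: 15  (via ALP)
DOK: 17  (via MID)
JCT: 19  (via IVY)
LAR: 22  (via JCT)
HUB: 39  (via DOK)
Shortest route: PIN → RIV → MID → DOK → HUB = 39 min.

39 min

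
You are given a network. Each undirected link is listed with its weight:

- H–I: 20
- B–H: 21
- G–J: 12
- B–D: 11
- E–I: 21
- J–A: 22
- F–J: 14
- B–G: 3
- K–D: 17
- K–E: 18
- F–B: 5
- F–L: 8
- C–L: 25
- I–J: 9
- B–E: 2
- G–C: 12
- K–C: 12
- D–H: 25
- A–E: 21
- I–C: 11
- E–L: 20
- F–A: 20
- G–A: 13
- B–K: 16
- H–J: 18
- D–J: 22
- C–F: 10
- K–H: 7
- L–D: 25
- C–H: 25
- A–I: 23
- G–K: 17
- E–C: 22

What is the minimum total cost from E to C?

17

Candidate routes:
E → B → G → C: 2+3+12 = 17
E → C: 22 = 22
The minimum is 17 via E → B → G → C.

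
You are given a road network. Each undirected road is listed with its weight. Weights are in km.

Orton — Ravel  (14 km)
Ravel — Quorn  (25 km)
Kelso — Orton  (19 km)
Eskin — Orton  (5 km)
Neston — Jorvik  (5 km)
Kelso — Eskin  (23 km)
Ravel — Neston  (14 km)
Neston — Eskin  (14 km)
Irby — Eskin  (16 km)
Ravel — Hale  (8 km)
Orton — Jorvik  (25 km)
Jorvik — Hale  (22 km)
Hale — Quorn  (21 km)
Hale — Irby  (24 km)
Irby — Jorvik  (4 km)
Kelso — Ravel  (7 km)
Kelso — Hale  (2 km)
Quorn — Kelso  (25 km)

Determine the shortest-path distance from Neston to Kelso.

21 km

Shortest distances from Neston:
Neston: 0
Jorvik: 5  (via Neston)
Irby: 9  (via Jorvik)
Ravel: 14  (via Neston)
Eskin: 14  (via Neston)
Orton: 19  (via Eskin)
Kelso: 21  (via Ravel)
Shortest route: Neston–Ravel–Kelso = 21 km.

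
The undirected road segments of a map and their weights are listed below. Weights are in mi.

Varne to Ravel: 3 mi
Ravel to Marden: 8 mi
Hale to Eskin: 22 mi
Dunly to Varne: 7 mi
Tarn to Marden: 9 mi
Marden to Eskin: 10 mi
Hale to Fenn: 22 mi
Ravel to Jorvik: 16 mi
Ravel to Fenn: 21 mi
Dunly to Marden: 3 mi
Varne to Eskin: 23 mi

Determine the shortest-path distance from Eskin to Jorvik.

Enumerating some paths:
Eskin–Marden–Dunly–Varne–Ravel–Jorvik: 10+3+7+3+16 = 39
Eskin–Varne–Ravel–Jorvik: 23+3+16 = 42
Eskin–Marden–Ravel–Jorvik: 10+8+16 = 34
Eskin–Varne–Dunly–Marden–Ravel–Jorvik: 23+7+3+8+16 = 57
The minimum is 34 mi via Eskin–Marden–Ravel–Jorvik.

34 mi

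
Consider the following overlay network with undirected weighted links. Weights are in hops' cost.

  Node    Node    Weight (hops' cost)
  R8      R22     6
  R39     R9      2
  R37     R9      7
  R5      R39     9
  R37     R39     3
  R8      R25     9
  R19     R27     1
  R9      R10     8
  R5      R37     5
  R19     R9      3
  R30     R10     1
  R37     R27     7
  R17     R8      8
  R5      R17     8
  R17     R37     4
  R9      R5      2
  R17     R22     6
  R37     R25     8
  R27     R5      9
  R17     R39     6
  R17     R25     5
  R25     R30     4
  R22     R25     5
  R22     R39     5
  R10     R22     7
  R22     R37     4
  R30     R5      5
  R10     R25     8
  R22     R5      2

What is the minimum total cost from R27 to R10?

Enumerating some paths:
R27 - R19 - R9 - R10: 1+3+8 = 12
R27 - R5 - R30 - R10: 9+5+1 = 15
Cheapest is R27 - R19 - R9 - R10 at 12 hops' cost.

12 hops' cost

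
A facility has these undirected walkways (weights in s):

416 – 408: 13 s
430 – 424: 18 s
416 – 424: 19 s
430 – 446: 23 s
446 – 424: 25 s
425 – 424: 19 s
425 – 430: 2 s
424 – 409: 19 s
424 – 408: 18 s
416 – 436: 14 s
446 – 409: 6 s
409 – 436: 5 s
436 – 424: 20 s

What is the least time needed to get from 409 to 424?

19 s

Candidate routes:
409 → 436 → 424: 5+20 = 25
409 → 424: 19 = 19
409 → 446 → 424: 6+25 = 31
The minimum is 19 s via 409 → 424.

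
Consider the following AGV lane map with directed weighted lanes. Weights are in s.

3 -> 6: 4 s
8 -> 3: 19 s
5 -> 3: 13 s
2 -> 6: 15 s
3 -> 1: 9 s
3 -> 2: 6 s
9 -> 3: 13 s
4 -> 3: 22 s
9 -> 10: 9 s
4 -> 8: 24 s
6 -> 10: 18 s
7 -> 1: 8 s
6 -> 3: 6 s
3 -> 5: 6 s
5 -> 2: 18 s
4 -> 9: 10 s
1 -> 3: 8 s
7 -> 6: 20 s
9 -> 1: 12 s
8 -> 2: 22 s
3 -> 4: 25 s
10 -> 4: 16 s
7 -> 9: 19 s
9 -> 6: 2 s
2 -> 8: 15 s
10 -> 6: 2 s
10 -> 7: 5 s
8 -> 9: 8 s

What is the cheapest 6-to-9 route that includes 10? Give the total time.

42 s

Shortest 6→10: 6–10 = 18
Best 10 to 9: 10–7–9 costing 24
Total via 10: 18 + 24 = 42 s.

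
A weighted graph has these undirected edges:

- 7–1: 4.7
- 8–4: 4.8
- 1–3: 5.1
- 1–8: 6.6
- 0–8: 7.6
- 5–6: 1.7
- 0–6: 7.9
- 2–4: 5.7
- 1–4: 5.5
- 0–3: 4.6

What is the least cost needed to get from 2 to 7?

Compare a few routes:
2–4–8–0–3–1–7: 5.7+4.8+7.6+4.6+5.1+4.7 = 32.5
2–4–8–1–7: 5.7+4.8+6.6+4.7 = 21.8
2–4–1–7: 5.7+5.5+4.7 = 15.9
Cheapest is 2–4–1–7 at 15.9.

15.9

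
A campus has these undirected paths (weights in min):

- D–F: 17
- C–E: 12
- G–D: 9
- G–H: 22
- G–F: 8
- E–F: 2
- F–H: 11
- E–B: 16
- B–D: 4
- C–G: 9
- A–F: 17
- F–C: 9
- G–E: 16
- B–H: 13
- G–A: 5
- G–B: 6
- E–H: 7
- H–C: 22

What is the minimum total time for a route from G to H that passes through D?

Shortest G→D: G → D = 9
Shortest D→H: D → B → H = 17
Total via D: 9 + 17 = 26 min.

26 min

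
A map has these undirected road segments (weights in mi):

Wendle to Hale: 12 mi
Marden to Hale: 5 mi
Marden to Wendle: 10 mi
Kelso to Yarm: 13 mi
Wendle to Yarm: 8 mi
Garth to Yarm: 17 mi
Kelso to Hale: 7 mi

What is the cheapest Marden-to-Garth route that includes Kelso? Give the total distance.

42 mi

Shortest Marden→Kelso: Marden → Hale → Kelso = 12
Shortest Kelso→Garth: Kelso → Yarm → Garth = 30
Total via Kelso: 12 + 30 = 42 mi.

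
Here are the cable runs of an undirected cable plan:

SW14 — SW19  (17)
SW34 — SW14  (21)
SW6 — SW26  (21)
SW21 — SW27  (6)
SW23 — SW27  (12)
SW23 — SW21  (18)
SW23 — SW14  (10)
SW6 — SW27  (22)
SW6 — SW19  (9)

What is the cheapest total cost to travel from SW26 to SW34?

68

Compare a few routes:
SW26–SW6–SW27–SW23–SW14–SW34: 21+22+12+10+21 = 86
SW26–SW6–SW27–SW21–SW23–SW14–SW34: 21+22+6+18+10+21 = 98
SW26–SW6–SW19–SW14–SW34: 21+9+17+21 = 68
Cheapest is SW26–SW6–SW19–SW14–SW34 at 68.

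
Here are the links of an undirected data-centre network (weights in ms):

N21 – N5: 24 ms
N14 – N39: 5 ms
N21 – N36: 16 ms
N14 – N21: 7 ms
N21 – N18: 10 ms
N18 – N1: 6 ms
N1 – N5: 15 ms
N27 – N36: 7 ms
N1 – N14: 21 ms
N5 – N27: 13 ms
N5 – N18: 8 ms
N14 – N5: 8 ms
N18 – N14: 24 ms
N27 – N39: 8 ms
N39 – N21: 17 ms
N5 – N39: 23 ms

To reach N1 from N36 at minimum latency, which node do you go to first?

N21

Candidate routes:
N36 - N21 - N18 - N1: 16+10+6 = 32
N36 - N27 - N5 - N18 - N1: 7+13+8+6 = 34
Cheapest is N36 - N21 - N18 - N1 at 32 ms.
So from N36 the first move is to N21.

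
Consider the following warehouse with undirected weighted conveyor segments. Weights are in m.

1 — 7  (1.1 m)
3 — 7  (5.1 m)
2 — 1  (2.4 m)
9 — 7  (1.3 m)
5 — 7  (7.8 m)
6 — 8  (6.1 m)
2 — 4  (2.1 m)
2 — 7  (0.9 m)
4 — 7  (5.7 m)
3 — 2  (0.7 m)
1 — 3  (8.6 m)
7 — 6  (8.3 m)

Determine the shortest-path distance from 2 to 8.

Running Dijkstra from 2:
2: 0
3: 0.7  (via 2)
7: 0.9  (via 2)
1: 2  (via 7)
4: 2.1  (via 2)
9: 2.2  (via 7)
5: 8.7  (via 7)
6: 9.2  (via 7)
8: 15.3  (via 6)
Shortest route: 2 → 7 → 6 → 8 = 15.3 m.

15.3 m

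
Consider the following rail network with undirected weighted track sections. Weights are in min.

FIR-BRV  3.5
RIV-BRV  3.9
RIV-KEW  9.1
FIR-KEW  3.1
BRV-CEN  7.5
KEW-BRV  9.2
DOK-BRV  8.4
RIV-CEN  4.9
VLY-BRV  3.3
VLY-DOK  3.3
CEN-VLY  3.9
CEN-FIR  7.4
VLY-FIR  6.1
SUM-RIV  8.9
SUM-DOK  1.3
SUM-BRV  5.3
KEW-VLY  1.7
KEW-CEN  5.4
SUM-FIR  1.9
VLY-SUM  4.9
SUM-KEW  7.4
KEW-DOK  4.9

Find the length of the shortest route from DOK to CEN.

7.2 min

Shortest distances from DOK:
DOK: 0
SUM: 1.3  (via DOK)
FIR: 3.2  (via SUM)
VLY: 3.3  (via DOK)
KEW: 4.9  (via DOK)
BRV: 6.6  (via SUM)
CEN: 7.2  (via VLY)
Shortest route: DOK–VLY–CEN = 7.2 min.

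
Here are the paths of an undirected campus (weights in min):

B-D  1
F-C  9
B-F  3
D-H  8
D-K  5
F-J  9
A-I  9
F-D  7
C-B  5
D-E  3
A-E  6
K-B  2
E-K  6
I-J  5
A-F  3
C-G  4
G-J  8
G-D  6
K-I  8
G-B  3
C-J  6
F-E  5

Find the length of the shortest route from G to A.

9 min

Candidate routes:
G → B → F → A: 3+3+3 = 9
G → B → D → E → A: 3+1+3+6 = 13
Cheapest is G → B → F → A at 9 min.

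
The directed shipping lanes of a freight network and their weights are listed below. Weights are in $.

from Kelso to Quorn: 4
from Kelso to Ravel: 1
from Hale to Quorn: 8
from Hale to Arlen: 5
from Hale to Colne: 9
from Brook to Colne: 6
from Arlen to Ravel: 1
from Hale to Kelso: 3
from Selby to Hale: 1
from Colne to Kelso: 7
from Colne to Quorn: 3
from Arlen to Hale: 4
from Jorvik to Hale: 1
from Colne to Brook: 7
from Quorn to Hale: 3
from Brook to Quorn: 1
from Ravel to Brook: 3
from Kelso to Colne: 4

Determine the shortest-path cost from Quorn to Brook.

$10

Shortest distances from Quorn:
Quorn: 0
Hale: 3  (via Quorn)
Kelso: 6  (via Hale)
Ravel: 7  (via Kelso)
Arlen: 8  (via Hale)
Colne: 10  (via Kelso)
Brook: 10  (via Ravel)
Shortest route: Quorn–Hale–Kelso–Ravel–Brook = $10.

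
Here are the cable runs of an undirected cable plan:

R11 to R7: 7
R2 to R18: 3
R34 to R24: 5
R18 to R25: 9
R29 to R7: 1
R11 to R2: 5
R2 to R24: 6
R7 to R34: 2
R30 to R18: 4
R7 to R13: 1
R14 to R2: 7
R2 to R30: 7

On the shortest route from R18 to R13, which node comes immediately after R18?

Enumerating some paths:
R18 - R2 - R24 - R34 - R7 - R13: 3+6+5+2+1 = 17
R18 - R2 - R11 - R7 - R13: 3+5+7+1 = 16
R18 - R30 - R2 - R11 - R7 - R13: 4+7+5+7+1 = 24
Cheapest is R18 - R2 - R11 - R7 - R13 at 16.
So from R18 the first move is to R2.

R2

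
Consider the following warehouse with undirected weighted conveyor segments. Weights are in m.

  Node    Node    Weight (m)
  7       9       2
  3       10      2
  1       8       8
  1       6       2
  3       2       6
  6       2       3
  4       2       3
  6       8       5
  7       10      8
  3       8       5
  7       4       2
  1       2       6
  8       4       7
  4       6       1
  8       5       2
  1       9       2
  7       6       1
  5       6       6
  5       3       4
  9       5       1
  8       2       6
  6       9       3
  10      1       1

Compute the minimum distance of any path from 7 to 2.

Shortest distances from 7:
7: 0
6: 1  (via 7)
4: 2  (via 7)
9: 2  (via 7)
1: 3  (via 6)
5: 3  (via 9)
2: 4  (via 6)
Shortest route: 7–6–2 = 4 m.

4 m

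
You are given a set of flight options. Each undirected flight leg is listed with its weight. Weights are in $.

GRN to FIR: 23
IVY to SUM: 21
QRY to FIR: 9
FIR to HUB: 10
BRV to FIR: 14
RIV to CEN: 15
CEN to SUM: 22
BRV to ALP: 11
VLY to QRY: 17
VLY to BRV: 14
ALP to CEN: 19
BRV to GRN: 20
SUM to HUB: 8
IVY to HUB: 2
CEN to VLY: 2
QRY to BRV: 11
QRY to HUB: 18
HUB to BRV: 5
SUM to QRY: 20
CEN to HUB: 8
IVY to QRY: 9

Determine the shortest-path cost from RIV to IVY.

$25

Settle nodes by increasing distance from RIV:
RIV: 0
CEN: 15  (via RIV)
VLY: 17  (via CEN)
HUB: 23  (via CEN)
IVY: 25  (via HUB)
Shortest route: RIV → CEN → HUB → IVY = $25.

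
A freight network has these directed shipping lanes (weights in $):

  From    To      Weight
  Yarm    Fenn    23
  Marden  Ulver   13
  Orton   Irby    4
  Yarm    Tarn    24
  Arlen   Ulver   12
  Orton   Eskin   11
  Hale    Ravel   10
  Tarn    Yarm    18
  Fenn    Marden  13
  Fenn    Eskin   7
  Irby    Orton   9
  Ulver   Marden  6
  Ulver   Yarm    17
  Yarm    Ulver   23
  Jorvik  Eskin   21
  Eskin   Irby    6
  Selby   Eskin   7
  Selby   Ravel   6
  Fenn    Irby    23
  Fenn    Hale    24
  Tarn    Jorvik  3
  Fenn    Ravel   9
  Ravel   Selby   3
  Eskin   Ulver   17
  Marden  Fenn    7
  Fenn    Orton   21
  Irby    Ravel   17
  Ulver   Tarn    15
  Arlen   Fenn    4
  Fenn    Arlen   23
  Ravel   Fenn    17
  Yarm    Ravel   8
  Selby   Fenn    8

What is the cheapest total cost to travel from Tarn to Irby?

$30

Candidate routes:
Tarn - Jorvik - Eskin - Irby: 3+21+6 = 30
Tarn - Yarm - Ravel - Selby - Eskin - Irby: 18+8+3+7+6 = 42
The minimum is $30 via Tarn - Jorvik - Eskin - Irby.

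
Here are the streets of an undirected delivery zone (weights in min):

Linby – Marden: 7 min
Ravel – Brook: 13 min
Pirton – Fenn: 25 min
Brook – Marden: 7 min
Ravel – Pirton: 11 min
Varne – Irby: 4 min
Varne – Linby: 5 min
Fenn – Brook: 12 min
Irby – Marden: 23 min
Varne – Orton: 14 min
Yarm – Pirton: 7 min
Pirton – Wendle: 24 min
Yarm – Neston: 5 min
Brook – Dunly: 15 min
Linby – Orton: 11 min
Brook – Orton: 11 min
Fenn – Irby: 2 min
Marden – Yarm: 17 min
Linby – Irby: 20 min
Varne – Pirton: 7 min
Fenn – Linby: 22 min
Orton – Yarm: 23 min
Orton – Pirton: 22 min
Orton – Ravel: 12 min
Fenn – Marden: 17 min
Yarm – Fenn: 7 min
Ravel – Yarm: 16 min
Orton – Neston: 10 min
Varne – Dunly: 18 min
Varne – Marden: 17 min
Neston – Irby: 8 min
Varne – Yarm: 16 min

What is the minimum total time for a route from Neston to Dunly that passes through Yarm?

36 min

Best Neston to Yarm: Neston → Yarm costing 5
Best Yarm to Dunly: Yarm → Fenn → Irby → Varne → Dunly costing 31
Total via Yarm: 5 + 31 = 36 min.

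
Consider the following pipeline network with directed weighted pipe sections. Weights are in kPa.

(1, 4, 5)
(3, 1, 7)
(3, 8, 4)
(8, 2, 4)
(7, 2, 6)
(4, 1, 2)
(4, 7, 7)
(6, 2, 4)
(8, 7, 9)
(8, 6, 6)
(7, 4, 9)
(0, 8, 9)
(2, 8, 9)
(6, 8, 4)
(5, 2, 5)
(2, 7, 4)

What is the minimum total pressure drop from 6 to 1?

Settle nodes by increasing distance from 6:
6: 0
2: 4  (via 6)
8: 4  (via 6)
7: 8  (via 2)
4: 17  (via 7)
1: 19  (via 4)
Shortest route: 6 → 2 → 7 → 4 → 1 = 19 kPa.

19 kPa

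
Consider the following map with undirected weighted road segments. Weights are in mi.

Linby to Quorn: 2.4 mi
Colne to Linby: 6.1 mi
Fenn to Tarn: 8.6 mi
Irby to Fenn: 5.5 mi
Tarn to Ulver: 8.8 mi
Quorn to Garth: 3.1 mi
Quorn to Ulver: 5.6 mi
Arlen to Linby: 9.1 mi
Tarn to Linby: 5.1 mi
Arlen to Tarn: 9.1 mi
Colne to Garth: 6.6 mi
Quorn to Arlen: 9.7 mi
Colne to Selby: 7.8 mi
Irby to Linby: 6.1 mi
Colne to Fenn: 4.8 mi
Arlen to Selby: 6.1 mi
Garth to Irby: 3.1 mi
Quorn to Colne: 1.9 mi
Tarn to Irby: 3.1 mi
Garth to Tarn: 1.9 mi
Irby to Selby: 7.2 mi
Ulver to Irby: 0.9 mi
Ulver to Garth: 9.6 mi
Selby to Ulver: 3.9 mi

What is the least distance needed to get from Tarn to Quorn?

5 mi

Compare a few routes:
Tarn - Linby - Quorn: 5.1+2.4 = 7.5
Tarn - Irby - Garth - Quorn: 3.1+3.1+3.1 = 9.3
Tarn - Garth - Quorn: 1.9+3.1 = 5
Cheapest is Tarn - Garth - Quorn at 5 mi.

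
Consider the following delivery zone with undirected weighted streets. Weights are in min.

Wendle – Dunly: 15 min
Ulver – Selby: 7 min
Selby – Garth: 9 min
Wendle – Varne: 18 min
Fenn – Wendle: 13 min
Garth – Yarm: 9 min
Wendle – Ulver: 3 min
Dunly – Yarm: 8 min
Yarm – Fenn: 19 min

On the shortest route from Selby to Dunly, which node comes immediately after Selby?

Ulver

Enumerating some paths:
Selby → Ulver → Wendle → Dunly: 7+3+15 = 25
Selby → Garth → Yarm → Dunly: 9+9+8 = 26
The minimum is 25 min via Selby → Ulver → Wendle → Dunly.
So from Selby the first move is to Ulver.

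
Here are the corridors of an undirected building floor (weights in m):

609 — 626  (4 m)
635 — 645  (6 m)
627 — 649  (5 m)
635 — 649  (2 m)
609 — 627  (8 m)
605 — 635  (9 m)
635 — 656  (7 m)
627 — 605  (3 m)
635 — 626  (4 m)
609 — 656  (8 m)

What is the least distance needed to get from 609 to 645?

14 m

Candidate routes:
609–627–649–635–645: 8+5+2+6 = 21
609–626–635–645: 4+4+6 = 14
609–656–635–645: 8+7+6 = 21
Cheapest is 609–626–635–645 at 14 m.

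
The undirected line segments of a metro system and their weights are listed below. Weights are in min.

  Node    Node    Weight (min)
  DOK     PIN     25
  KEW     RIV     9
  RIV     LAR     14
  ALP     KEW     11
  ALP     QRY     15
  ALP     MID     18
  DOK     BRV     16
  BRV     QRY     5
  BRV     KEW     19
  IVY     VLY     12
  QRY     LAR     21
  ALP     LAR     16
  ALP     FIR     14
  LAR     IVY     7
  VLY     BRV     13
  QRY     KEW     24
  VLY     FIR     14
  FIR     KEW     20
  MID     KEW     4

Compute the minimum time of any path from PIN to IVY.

66 min

Settle nodes by increasing distance from PIN:
PIN: 0
DOK: 25  (via PIN)
BRV: 41  (via DOK)
QRY: 46  (via BRV)
VLY: 54  (via BRV)
KEW: 60  (via BRV)
ALP: 61  (via QRY)
MID: 64  (via KEW)
IVY: 66  (via VLY)
Shortest route: PIN → DOK → BRV → VLY → IVY = 66 min.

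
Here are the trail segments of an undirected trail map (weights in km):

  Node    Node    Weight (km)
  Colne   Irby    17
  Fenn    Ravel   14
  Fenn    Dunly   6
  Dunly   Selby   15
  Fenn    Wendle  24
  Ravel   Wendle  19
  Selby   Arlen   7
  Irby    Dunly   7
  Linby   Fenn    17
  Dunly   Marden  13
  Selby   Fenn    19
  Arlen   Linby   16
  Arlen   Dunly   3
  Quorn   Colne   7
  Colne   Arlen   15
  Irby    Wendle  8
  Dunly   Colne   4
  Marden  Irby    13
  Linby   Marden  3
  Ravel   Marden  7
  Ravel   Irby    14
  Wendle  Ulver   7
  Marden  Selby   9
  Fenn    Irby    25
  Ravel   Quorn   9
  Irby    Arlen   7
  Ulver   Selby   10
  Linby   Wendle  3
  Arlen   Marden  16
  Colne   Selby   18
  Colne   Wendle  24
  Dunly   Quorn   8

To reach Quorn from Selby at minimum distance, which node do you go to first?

Compare a few routes:
Selby–Arlen–Dunly–Colne–Quorn: 7+3+4+7 = 21
Selby–Arlen–Dunly–Quorn: 7+3+8 = 18
The minimum is 18 km via Selby–Arlen–Dunly–Quorn.
So from Selby the first move is to Arlen.

Arlen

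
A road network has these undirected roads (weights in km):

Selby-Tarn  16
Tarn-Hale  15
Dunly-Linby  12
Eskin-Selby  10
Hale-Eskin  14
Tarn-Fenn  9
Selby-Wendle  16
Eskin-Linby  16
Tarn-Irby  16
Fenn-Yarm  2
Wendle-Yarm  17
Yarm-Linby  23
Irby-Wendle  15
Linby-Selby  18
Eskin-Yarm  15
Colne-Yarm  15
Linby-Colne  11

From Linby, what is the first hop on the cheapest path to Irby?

Candidate routes:
Linby–Colne–Yarm–Fenn–Tarn–Irby: 11+15+2+9+16 = 53
Linby–Selby–Wendle–Irby: 18+16+15 = 49
Linby–Yarm–Fenn–Tarn–Irby: 23+2+9+16 = 50
Linby–Selby–Tarn–Irby: 18+16+16 = 50
Cheapest is Linby–Selby–Wendle–Irby at 49 km.
So from Linby the first move is to Selby.

Selby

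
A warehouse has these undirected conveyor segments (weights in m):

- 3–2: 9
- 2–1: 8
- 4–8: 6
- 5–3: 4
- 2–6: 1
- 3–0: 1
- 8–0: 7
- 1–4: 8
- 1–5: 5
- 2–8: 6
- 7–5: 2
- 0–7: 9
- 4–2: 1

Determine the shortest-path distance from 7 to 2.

Candidate routes:
7 → 0 → 3 → 2: 9+1+9 = 19
7 → 5 → 3 → 0 → 8 → 2: 2+4+1+7+6 = 20
7 → 5 → 1 → 4 → 2: 2+5+8+1 = 16
7 → 5 → 3 → 2: 2+4+9 = 15
The minimum is 15 m via 7 → 5 → 3 → 2.

15 m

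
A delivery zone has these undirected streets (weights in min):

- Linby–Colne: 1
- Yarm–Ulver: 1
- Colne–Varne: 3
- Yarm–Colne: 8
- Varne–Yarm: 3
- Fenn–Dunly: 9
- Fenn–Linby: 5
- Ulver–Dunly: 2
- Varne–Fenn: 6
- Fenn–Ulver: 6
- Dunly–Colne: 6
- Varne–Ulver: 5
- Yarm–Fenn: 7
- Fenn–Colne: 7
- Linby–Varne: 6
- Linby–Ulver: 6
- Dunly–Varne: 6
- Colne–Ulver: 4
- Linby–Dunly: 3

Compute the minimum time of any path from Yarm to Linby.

6 min

Compare a few routes:
Yarm → Ulver → Dunly → Linby: 1+2+3 = 6
Yarm → Varne → Colne → Linby: 3+3+1 = 7
Yarm → Ulver → Linby: 1+6 = 7
The minimum is 6 min via Yarm → Ulver → Dunly → Linby.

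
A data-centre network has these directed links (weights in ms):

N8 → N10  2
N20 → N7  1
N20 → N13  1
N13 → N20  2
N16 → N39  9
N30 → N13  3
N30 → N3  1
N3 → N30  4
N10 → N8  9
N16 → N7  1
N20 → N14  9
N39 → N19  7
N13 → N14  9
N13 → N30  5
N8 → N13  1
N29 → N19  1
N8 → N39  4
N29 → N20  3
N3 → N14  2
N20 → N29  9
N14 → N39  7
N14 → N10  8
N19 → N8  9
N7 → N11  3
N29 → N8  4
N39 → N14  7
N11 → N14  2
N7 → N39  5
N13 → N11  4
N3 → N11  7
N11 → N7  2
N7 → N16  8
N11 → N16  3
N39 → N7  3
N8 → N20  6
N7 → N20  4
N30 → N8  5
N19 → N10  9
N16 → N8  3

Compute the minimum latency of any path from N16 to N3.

10 ms

Shortest distances from N16:
N16: 0
N7: 1  (via N16)
N8: 3  (via N16)
N11: 4  (via N7)
N13: 4  (via N8)
N20: 5  (via N7)
N10: 5  (via N8)
N14: 6  (via N11)
N39: 6  (via N7)
N30: 9  (via N13)
N3: 10  (via N30)
Shortest route: N16–N8–N13–N30–N3 = 10 ms.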